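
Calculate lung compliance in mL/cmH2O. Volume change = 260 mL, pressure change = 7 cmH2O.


C = dV / dP
C = 260 / 7
C = 37.14 mL/cmH2O


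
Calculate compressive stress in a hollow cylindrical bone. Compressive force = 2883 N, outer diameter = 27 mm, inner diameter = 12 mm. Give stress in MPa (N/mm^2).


A = pi*(r_o^2 - r_i^2)
r_o = 13.5 mm, r_i = 6 mm
A = 459.458 mm^2
sigma = F/A = 2883 / 459.458
sigma = 6.275 MPa


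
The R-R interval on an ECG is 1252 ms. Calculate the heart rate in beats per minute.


HR = 60 / RR_interval(s)
RR = 1252 ms = 1.252 s
HR = 60 / 1.252 = 47.92 bpm


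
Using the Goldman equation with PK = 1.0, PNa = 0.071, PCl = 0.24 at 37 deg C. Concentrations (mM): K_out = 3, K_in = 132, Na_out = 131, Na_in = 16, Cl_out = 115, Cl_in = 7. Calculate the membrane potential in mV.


Vm = (RT/F)*ln((PK*Ko + PNa*Nao + PCl*Cli)/(PK*Ki + PNa*Nai + PCl*Clo))
Numer = 13.981, Denom = 160.736
Vm = -65.26 mV


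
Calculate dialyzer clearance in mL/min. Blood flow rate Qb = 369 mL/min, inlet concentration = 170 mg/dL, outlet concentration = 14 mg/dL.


K = Qb * (Cb_in - Cb_out) / Cb_in
K = 369 * (170 - 14) / 170
K = 338.6 mL/min


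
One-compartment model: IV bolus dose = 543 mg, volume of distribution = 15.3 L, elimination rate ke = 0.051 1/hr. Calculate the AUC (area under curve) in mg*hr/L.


C0 = Dose/Vd = 543/15.3 = 35.4902 mg/L
AUC = C0/ke = 35.4902/0.051
AUC = 695.9 mg*hr/L


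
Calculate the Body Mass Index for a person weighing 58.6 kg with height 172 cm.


BMI = weight / height^2
height = 172 cm = 1.72 m
BMI = 58.6 / 1.72^2
BMI = 19.81 kg/m^2


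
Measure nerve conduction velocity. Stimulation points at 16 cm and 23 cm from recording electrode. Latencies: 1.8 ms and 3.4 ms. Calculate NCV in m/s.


Distance = (23 - 16) / 100 = 0.07 m
dt = (3.4 - 1.8) / 1000 = 0.0016 s
NCV = dist / dt = 43.75 m/s


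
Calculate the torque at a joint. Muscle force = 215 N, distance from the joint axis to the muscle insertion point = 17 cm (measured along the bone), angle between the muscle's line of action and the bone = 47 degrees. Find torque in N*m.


Torque = F * d * sin(theta)   (moment arm = d*sin(theta))
d = 17 cm = 0.17 m
Torque = 215 * 0.17 * sin(47)
Torque = 26.73 N*m


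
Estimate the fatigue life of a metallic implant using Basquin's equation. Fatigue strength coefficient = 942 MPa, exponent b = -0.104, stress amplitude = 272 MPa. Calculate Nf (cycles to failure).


sigma_a = sigma_f' * (2Nf)^b
2Nf = (sigma_a/sigma_f')^(1/b)
2Nf = (272/942)^(1/-0.104)
2Nf = 153931.29
Nf = 7.697e+04


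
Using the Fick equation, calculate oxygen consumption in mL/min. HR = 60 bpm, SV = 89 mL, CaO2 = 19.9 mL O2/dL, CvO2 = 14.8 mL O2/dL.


CO = HR*SV = 60*89/1000 = 5.34 L/min
a-v O2 diff = 19.9 - 14.8 = 5.1 mL/dL
VO2 = CO * (CaO2-CvO2) * 10 dL/L
VO2 = 5.34 * 5.1 * 10
VO2 = 272.3 mL/min


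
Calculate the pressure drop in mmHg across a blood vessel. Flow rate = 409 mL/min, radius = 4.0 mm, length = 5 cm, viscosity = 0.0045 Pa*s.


dP = 8*mu*L*Q / (pi*r^4)
Q = 409 mL/min = 6.81667e-06 m^3/s
dP = 15.2565 Pa = 15.2565 / 133.322 mmHg = 0.1144 mmHg


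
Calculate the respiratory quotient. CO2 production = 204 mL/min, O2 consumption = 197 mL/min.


RQ = VCO2 / VO2
RQ = 204 / 197
RQ = 1.036


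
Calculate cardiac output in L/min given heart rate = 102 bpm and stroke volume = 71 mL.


CO = HR * SV
CO = 102 * 71 / 1000
CO = 7.242 L/min


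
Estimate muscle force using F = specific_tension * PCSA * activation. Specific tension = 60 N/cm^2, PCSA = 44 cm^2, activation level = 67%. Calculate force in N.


F = sigma * PCSA * activation
F = 60 * 44 * 0.67
F = 1769 N


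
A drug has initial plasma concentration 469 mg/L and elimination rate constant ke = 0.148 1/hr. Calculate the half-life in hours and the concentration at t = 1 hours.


t_half = ln(2) / ke = 0.693147 / 0.148 = 4.683 hr
C(t) = C0 * exp(-ke*t) = 469 * exp(-0.148*1)
C(1) = 404.5 mg/L


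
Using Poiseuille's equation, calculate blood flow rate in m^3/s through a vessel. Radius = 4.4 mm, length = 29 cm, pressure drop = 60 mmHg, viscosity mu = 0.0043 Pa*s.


Q = pi*r^4*dP / (8*mu*L)
r = 0.0044 m, L = 0.29 m
dP = 60 mmHg = 7999.32 Pa
Q = 9.4419e-04 m^3/s


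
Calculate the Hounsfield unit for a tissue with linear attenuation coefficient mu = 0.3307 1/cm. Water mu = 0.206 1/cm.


HU = ((mu_tissue - mu_water) / mu_water) * 1000
HU = ((0.3307 - 0.206) / 0.206) * 1000
HU = 605.3


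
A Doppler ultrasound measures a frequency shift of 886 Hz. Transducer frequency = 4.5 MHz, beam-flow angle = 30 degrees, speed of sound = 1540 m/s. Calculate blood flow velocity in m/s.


v = fd * c / (2 * f0 * cos(theta))
v = 886 * 1540 / (2 * 4.5000e+06 * cos(30))
v = 0.1751 m/s


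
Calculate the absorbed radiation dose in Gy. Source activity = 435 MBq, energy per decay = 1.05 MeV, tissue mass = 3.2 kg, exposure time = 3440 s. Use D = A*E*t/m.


A = 435 MBq = 4.3500e+08 Bq
E = 1.05 MeV = 1.6821e-13 J
D = A*E*t/m = 4.3500e+08*1.6821e-13*3440/3.2
D = 0.07866 Gy


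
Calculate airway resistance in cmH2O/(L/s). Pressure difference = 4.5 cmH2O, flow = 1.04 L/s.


R = dP / flow
R = 4.5 / 1.04
R = 4.327 cmH2O/(L/s)


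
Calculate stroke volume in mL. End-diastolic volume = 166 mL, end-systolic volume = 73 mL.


SV = EDV - ESV
SV = 166 - 73
SV = 93 mL


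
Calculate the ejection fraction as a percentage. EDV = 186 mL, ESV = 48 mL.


SV = EDV - ESV = 186 - 48 = 138 mL
EF = SV/EDV * 100 = 138/186 * 100
EF = 74.19%


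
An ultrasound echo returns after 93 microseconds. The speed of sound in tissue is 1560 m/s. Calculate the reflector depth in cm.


depth = c * t / 2
t = 93 us = 9.3000e-05 s
depth = 1560 * 9.3000e-05 / 2
depth = 0.07254 m = 7.254 cm


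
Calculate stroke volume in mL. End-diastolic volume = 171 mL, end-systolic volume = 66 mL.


SV = EDV - ESV
SV = 171 - 66
SV = 105 mL


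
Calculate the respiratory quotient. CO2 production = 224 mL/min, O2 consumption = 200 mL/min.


RQ = VCO2 / VO2
RQ = 224 / 200
RQ = 1.12


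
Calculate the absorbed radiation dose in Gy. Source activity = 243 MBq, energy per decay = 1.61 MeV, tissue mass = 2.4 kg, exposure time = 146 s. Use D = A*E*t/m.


A = 243 MBq = 2.4300e+08 Bq
E = 1.61 MeV = 2.57922e-13 J
D = A*E*t/m = 2.4300e+08*2.57922e-13*146/2.4
D = 0.003813 Gy


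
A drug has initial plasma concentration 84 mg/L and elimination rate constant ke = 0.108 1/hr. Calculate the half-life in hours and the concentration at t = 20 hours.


t_half = ln(2) / ke = 0.693147 / 0.108 = 6.418 hr
C(t) = C0 * exp(-ke*t) = 84 * exp(-0.108*20)
C(20) = 9.687 mg/L


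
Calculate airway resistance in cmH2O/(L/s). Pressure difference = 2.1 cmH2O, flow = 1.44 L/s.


R = dP / flow
R = 2.1 / 1.44
R = 1.458 cmH2O/(L/s)


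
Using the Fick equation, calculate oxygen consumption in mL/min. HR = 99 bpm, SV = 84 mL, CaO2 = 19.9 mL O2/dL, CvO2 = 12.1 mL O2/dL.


CO = HR*SV = 99*84/1000 = 8.316 L/min
a-v O2 diff = 19.9 - 12.1 = 7.8 mL/dL
VO2 = CO * (CaO2-CvO2) * 10 dL/L
VO2 = 8.316 * 7.8 * 10
VO2 = 648.6 mL/min


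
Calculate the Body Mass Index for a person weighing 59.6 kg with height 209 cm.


BMI = weight / height^2
height = 209 cm = 2.09 m
BMI = 59.6 / 2.09^2
BMI = 13.64 kg/m^2


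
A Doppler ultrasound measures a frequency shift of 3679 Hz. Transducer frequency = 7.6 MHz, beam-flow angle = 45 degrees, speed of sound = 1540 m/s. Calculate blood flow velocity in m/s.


v = fd * c / (2 * f0 * cos(theta))
v = 3679 * 1540 / (2 * 7.6000e+06 * cos(45))
v = 0.5271 m/s


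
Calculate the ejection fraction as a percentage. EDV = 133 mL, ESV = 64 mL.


SV = EDV - ESV = 133 - 64 = 69 mL
EF = SV/EDV * 100 = 69/133 * 100
EF = 51.88%


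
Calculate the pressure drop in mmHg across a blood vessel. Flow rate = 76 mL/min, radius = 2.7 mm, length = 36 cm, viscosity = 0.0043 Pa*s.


dP = 8*mu*L*Q / (pi*r^4)
Q = 76 mL/min = 1.26667e-06 m^3/s
dP = 93.9549 Pa = 93.9549 / 133.322 mmHg = 0.7047 mmHg


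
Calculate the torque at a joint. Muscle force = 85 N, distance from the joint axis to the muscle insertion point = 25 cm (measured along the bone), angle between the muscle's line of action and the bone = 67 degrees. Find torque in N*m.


Torque = F * d * sin(theta)   (moment arm = d*sin(theta))
d = 25 cm = 0.25 m
Torque = 85 * 0.25 * sin(67)
Torque = 19.56 N*m


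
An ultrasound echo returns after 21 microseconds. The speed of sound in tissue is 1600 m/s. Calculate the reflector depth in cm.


depth = c * t / 2
t = 21 us = 2.1000e-05 s
depth = 1600 * 2.1000e-05 / 2
depth = 0.0168 m = 1.68 cm


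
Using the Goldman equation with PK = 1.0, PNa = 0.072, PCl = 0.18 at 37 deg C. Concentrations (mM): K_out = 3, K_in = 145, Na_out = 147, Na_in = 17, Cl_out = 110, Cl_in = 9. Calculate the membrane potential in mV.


Vm = (RT/F)*ln((PK*Ko + PNa*Nao + PCl*Cli)/(PK*Ki + PNa*Nai + PCl*Clo))
Numer = 15.204, Denom = 166.024
Vm = -63.89 mV


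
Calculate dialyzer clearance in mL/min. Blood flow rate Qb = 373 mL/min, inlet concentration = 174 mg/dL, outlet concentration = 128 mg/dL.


K = Qb * (Cb_in - Cb_out) / Cb_in
K = 373 * (174 - 128) / 174
K = 98.61 mL/min


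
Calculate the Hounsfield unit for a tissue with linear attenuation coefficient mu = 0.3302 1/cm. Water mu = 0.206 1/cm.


HU = ((mu_tissue - mu_water) / mu_water) * 1000
HU = ((0.3302 - 0.206) / 0.206) * 1000
HU = 602.9


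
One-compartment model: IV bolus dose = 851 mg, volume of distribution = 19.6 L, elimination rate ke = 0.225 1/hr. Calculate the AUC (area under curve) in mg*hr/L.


C0 = Dose/Vd = 851/19.6 = 43.4184 mg/L
AUC = C0/ke = 43.4184/0.225
AUC = 193 mg*hr/L


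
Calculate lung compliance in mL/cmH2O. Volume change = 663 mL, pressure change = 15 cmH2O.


C = dV / dP
C = 663 / 15
C = 44.2 mL/cmH2O


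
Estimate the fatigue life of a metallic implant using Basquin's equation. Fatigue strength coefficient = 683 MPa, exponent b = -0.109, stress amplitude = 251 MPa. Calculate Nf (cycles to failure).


sigma_a = sigma_f' * (2Nf)^b
2Nf = (sigma_a/sigma_f')^(1/b)
2Nf = (251/683)^(1/-0.109)
2Nf = 9738.7771
Nf = 4869


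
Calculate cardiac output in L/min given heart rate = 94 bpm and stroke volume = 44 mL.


CO = HR * SV
CO = 94 * 44 / 1000
CO = 4.136 L/min


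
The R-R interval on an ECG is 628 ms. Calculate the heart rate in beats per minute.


HR = 60 / RR_interval(s)
RR = 628 ms = 0.628 s
HR = 60 / 0.628 = 95.54 bpm


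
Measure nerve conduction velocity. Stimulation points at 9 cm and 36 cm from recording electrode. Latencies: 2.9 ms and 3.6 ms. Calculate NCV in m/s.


Distance = (36 - 9) / 100 = 0.27 m
dt = (3.6 - 2.9) / 1000 = 7.0000e-04 s
NCV = dist / dt = 385.7 m/s


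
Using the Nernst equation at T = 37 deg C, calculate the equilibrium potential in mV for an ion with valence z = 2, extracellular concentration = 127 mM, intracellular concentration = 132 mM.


E = (RT/(zF)) * ln(C_out/C_in)
T = 37 + 273.15 = 310.15 K
E = (8.314 * 310.15 / (2 * 96485)) * ln(127/132)
E = -0.516 mV


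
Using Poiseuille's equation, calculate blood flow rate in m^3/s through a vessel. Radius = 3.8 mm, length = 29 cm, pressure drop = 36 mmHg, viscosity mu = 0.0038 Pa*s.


Q = pi*r^4*dP / (8*mu*L)
r = 0.0038 m, L = 0.29 m
dP = 36 mmHg = 4799.592 Pa
Q = 3.5663e-04 m^3/s


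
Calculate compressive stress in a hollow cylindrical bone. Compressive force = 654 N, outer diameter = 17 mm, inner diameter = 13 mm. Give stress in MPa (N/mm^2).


A = pi*(r_o^2 - r_i^2)
r_o = 8.5 mm, r_i = 6.5 mm
A = 94.2478 mm^2
sigma = F/A = 654 / 94.2478
sigma = 6.939 MPa


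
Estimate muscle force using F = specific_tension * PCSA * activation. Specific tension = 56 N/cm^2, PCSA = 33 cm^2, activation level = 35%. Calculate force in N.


F = sigma * PCSA * activation
F = 56 * 33 * 0.35
F = 646.8 N


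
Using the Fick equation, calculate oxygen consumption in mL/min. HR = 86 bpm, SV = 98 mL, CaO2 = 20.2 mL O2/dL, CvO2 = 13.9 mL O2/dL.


CO = HR*SV = 86*98/1000 = 8.428 L/min
a-v O2 diff = 20.2 - 13.9 = 6.3 mL/dL
VO2 = CO * (CaO2-CvO2) * 10 dL/L
VO2 = 8.428 * 6.3 * 10
VO2 = 531 mL/min


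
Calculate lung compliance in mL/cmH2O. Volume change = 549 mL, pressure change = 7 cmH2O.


C = dV / dP
C = 549 / 7
C = 78.43 mL/cmH2O


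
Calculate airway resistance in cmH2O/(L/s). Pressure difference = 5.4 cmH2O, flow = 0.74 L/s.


R = dP / flow
R = 5.4 / 0.74
R = 7.297 cmH2O/(L/s)


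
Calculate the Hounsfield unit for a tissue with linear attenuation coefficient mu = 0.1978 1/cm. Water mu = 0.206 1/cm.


HU = ((mu_tissue - mu_water) / mu_water) * 1000
HU = ((0.1978 - 0.206) / 0.206) * 1000
HU = -39.81


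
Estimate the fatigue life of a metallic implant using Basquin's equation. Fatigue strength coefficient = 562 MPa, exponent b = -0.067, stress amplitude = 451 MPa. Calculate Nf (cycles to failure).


sigma_a = sigma_f' * (2Nf)^b
2Nf = (sigma_a/sigma_f')^(1/b)
2Nf = (451/562)^(1/-0.067)
2Nf = 26.684882
Nf = 13.34


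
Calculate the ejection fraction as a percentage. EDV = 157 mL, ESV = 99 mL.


SV = EDV - ESV = 157 - 99 = 58 mL
EF = SV/EDV * 100 = 58/157 * 100
EF = 36.94%


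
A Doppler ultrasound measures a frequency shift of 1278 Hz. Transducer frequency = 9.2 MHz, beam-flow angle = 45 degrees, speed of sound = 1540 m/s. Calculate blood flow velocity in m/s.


v = fd * c / (2 * f0 * cos(theta))
v = 1278 * 1540 / (2 * 9.2000e+06 * cos(45))
v = 0.1513 m/s


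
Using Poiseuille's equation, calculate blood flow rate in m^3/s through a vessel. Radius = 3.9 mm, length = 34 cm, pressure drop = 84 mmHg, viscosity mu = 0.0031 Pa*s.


Q = pi*r^4*dP / (8*mu*L)
r = 0.0039 m, L = 0.34 m
dP = 84 mmHg = 11199.048 Pa
Q = 9.6529e-04 m^3/s


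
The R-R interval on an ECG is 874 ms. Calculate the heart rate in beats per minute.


HR = 60 / RR_interval(s)
RR = 874 ms = 0.874 s
HR = 60 / 0.874 = 68.65 bpm


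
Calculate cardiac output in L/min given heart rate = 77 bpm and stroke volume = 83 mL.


CO = HR * SV
CO = 77 * 83 / 1000
CO = 6.391 L/min


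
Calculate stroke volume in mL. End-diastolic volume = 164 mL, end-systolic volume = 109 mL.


SV = EDV - ESV
SV = 164 - 109
SV = 55 mL


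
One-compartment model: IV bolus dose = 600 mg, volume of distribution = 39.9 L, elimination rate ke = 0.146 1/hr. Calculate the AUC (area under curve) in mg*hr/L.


C0 = Dose/Vd = 600/39.9 = 15.0376 mg/L
AUC = C0/ke = 15.0376/0.146
AUC = 103 mg*hr/L


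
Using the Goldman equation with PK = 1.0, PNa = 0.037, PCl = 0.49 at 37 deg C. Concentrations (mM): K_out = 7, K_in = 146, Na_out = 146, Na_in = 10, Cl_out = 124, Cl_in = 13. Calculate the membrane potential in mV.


Vm = (RT/F)*ln((PK*Ko + PNa*Nao + PCl*Cli)/(PK*Ki + PNa*Nai + PCl*Clo))
Numer = 18.772, Denom = 207.13
Vm = -64.17 mV


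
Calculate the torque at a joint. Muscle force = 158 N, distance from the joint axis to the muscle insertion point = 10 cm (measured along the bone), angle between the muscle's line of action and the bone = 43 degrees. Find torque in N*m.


Torque = F * d * sin(theta)   (moment arm = d*sin(theta))
d = 10 cm = 0.1 m
Torque = 158 * 0.1 * sin(43)
Torque = 10.78 N*m


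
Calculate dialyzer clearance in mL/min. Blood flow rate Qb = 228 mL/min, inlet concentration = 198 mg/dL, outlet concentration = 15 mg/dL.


K = Qb * (Cb_in - Cb_out) / Cb_in
K = 228 * (198 - 15) / 198
K = 210.7 mL/min


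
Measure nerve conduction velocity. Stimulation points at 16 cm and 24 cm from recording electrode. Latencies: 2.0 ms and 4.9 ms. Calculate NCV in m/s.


Distance = (24 - 16) / 100 = 0.08 m
dt = (4.9 - 2.0) / 1000 = 0.0029 s
NCV = dist / dt = 27.59 m/s


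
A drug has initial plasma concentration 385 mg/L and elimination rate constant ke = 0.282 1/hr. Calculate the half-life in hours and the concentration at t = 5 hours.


t_half = ln(2) / ke = 0.693147 / 0.282 = 2.458 hr
C(t) = C0 * exp(-ke*t) = 385 * exp(-0.282*5)
C(5) = 94 mg/L


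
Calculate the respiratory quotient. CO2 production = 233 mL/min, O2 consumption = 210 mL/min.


RQ = VCO2 / VO2
RQ = 233 / 210
RQ = 1.11


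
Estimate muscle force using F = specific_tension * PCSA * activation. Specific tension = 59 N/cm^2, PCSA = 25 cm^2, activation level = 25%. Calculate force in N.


F = sigma * PCSA * activation
F = 59 * 25 * 0.25
F = 368.8 N


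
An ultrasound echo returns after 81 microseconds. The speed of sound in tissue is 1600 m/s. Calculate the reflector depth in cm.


depth = c * t / 2
t = 81 us = 8.1000e-05 s
depth = 1600 * 8.1000e-05 / 2
depth = 0.0648 m = 6.48 cm


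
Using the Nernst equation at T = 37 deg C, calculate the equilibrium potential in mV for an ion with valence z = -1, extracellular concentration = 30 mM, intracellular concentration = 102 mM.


E = (RT/(zF)) * ln(C_out/C_in)
T = 37 + 273.15 = 310.15 K
E = (8.314 * 310.15 / (-1 * 96485)) * ln(30/102)
E = 32.71 mV


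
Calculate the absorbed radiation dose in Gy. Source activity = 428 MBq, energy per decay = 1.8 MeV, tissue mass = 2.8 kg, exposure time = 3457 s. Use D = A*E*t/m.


A = 428 MBq = 4.2800e+08 Bq
E = 1.8 MeV = 2.8836e-13 J
D = A*E*t/m = 4.2800e+08*2.8836e-13*3457/2.8
D = 0.1524 Gy


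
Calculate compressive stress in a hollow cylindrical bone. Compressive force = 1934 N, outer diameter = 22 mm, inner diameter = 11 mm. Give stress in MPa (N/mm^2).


A = pi*(r_o^2 - r_i^2)
r_o = 11 mm, r_i = 5.5 mm
A = 285.1 mm^2
sigma = F/A = 1934 / 285.1
sigma = 6.784 MPa


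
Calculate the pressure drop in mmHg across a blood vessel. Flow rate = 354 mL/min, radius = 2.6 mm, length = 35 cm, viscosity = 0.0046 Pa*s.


dP = 8*mu*L*Q / (pi*r^4)
Q = 354 mL/min = 5.9e-06 m^3/s
dP = 529.328 Pa = 529.328 / 133.322 mmHg = 3.97 mmHg


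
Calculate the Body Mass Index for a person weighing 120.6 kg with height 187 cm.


BMI = weight / height^2
height = 187 cm = 1.87 m
BMI = 120.6 / 1.87^2
BMI = 34.49 kg/m^2


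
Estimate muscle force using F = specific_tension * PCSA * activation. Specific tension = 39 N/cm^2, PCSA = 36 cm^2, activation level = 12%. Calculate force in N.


F = sigma * PCSA * activation
F = 39 * 36 * 0.12
F = 168.5 N


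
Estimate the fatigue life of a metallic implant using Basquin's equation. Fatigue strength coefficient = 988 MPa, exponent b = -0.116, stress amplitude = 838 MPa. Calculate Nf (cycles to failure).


sigma_a = sigma_f' * (2Nf)^b
2Nf = (sigma_a/sigma_f')^(1/b)
2Nf = (838/988)^(1/-0.116)
2Nf = 4.135145
Nf = 2.068


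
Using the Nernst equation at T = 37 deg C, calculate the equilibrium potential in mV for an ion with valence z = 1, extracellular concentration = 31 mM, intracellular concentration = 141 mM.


E = (RT/(zF)) * ln(C_out/C_in)
T = 37 + 273.15 = 310.15 K
E = (8.314 * 310.15 / (1 * 96485)) * ln(31/141)
E = -40.48 mV


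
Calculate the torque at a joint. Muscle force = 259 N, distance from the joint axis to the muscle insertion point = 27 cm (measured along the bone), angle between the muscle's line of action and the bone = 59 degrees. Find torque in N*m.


Torque = F * d * sin(theta)   (moment arm = d*sin(theta))
d = 27 cm = 0.27 m
Torque = 259 * 0.27 * sin(59)
Torque = 59.94 N*m


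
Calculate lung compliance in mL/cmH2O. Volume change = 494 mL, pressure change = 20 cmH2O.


C = dV / dP
C = 494 / 20
C = 24.7 mL/cmH2O


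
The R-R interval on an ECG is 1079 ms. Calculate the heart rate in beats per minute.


HR = 60 / RR_interval(s)
RR = 1079 ms = 1.079 s
HR = 60 / 1.079 = 55.61 bpm


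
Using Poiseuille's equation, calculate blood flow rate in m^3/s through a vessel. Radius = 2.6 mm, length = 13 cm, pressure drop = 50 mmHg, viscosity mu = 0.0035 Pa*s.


Q = pi*r^4*dP / (8*mu*L)
r = 0.0026 m, L = 0.13 m
dP = 50 mmHg = 6666.1 Pa
Q = 2.6291e-04 m^3/s


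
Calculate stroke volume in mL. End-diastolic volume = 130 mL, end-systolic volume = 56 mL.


SV = EDV - ESV
SV = 130 - 56
SV = 74 mL


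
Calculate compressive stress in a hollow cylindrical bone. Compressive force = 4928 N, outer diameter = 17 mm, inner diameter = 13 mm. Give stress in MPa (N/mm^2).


A = pi*(r_o^2 - r_i^2)
r_o = 8.5 mm, r_i = 6.5 mm
A = 94.2478 mm^2
sigma = F/A = 4928 / 94.2478
sigma = 52.29 MPa


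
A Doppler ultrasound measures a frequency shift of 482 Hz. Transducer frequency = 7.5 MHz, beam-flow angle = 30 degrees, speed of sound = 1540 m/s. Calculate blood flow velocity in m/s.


v = fd * c / (2 * f0 * cos(theta))
v = 482 * 1540 / (2 * 7.5000e+06 * cos(30))
v = 0.05714 m/s


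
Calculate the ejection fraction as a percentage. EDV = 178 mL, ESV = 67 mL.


SV = EDV - ESV = 178 - 67 = 111 mL
EF = SV/EDV * 100 = 111/178 * 100
EF = 62.36%


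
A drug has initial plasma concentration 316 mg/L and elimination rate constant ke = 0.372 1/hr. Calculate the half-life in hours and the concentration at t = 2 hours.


t_half = ln(2) / ke = 0.693147 / 0.372 = 1.863 hr
C(t) = C0 * exp(-ke*t) = 316 * exp(-0.372*2)
C(2) = 150.2 mg/L


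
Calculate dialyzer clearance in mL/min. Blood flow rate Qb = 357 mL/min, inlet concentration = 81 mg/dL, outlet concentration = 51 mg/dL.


K = Qb * (Cb_in - Cb_out) / Cb_in
K = 357 * (81 - 51) / 81
K = 132.2 mL/min


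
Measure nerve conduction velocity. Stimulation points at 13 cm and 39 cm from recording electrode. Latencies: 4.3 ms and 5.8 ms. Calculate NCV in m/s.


Distance = (39 - 13) / 100 = 0.26 m
dt = (5.8 - 4.3) / 1000 = 0.0015 s
NCV = dist / dt = 173.3 m/s


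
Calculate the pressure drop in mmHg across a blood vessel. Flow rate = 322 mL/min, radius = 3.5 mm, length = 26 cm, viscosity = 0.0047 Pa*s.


dP = 8*mu*L*Q / (pi*r^4)
Q = 322 mL/min = 5.36667e-06 m^3/s
dP = 111.287 Pa = 111.287 / 133.322 mmHg = 0.8347 mmHg


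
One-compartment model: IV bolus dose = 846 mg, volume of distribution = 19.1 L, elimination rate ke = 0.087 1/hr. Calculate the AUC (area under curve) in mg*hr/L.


C0 = Dose/Vd = 846/19.1 = 44.2932 mg/L
AUC = C0/ke = 44.2932/0.087
AUC = 509.1 mg*hr/L


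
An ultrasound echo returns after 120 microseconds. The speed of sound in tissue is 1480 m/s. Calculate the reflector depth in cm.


depth = c * t / 2
t = 120 us = 1.2000e-04 s
depth = 1480 * 1.2000e-04 / 2
depth = 0.0888 m = 8.88 cm


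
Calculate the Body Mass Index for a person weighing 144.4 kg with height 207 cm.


BMI = weight / height^2
height = 207 cm = 2.07 m
BMI = 144.4 / 2.07^2
BMI = 33.7 kg/m^2


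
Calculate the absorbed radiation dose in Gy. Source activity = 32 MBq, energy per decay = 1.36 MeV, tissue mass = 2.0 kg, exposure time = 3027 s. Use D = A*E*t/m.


A = 32 MBq = 3.2000e+07 Bq
E = 1.36 MeV = 2.17872e-13 J
D = A*E*t/m = 3.2000e+07*2.17872e-13*3027/2.0
D = 0.01055 Gy


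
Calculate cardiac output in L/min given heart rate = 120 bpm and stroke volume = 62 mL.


CO = HR * SV
CO = 120 * 62 / 1000
CO = 7.44 L/min


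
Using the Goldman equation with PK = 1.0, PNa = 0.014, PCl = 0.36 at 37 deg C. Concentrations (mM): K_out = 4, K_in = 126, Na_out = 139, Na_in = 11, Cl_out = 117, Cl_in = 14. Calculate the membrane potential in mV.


Vm = (RT/F)*ln((PK*Ko + PNa*Nao + PCl*Cli)/(PK*Ki + PNa*Nai + PCl*Clo))
Numer = 10.986, Denom = 168.274
Vm = -72.93 mV


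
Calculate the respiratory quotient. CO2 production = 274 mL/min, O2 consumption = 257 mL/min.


RQ = VCO2 / VO2
RQ = 274 / 257
RQ = 1.066


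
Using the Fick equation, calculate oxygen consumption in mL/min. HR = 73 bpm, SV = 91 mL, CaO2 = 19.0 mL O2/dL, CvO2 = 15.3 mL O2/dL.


CO = HR*SV = 73*91/1000 = 6.643 L/min
a-v O2 diff = 19.0 - 15.3 = 3.7 mL/dL
VO2 = CO * (CaO2-CvO2) * 10 dL/L
VO2 = 6.643 * 3.7 * 10
VO2 = 245.8 mL/min


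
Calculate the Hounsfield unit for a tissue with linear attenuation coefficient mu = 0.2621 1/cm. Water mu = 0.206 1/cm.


HU = ((mu_tissue - mu_water) / mu_water) * 1000
HU = ((0.2621 - 0.206) / 0.206) * 1000
HU = 272.3


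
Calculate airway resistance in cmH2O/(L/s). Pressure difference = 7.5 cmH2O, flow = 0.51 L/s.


R = dP / flow
R = 7.5 / 0.51
R = 14.71 cmH2O/(L/s)


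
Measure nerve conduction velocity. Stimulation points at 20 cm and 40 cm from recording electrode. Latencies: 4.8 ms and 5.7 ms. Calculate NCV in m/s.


Distance = (40 - 20) / 100 = 0.2 m
dt = (5.7 - 4.8) / 1000 = 9.0000e-04 s
NCV = dist / dt = 222.2 m/s


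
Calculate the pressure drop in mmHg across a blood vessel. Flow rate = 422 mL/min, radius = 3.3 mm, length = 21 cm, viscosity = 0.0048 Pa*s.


dP = 8*mu*L*Q / (pi*r^4)
Q = 422 mL/min = 7.03333e-06 m^3/s
dP = 152.232 Pa = 152.232 / 133.322 mmHg = 1.142 mmHg


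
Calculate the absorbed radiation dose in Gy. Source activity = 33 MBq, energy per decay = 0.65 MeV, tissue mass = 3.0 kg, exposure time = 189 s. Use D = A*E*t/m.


A = 33 MBq = 3.3000e+07 Bq
E = 0.65 MeV = 1.0413e-13 J
D = A*E*t/m = 3.3000e+07*1.0413e-13*189/3.0
D = 2.1649e-04 Gy


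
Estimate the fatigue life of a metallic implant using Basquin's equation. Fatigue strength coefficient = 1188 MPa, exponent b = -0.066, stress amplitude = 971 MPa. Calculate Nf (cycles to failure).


sigma_a = sigma_f' * (2Nf)^b
2Nf = (sigma_a/sigma_f')^(1/b)
2Nf = (971/1188)^(1/-0.066)
2Nf = 21.243715
Nf = 10.62


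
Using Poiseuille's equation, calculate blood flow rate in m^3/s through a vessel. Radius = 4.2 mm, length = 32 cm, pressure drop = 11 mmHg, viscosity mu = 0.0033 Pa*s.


Q = pi*r^4*dP / (8*mu*L)
r = 0.0042 m, L = 0.32 m
dP = 11 mmHg = 1466.542 Pa
Q = 1.6970e-04 m^3/s


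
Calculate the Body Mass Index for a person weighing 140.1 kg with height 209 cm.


BMI = weight / height^2
height = 209 cm = 2.09 m
BMI = 140.1 / 2.09^2
BMI = 32.07 kg/m^2


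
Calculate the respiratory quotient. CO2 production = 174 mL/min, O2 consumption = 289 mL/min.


RQ = VCO2 / VO2
RQ = 174 / 289
RQ = 0.6021


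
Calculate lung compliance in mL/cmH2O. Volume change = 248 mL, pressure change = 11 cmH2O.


C = dV / dP
C = 248 / 11
C = 22.55 mL/cmH2O


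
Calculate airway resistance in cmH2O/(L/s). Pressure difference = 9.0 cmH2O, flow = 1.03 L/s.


R = dP / flow
R = 9.0 / 1.03
R = 8.738 cmH2O/(L/s)


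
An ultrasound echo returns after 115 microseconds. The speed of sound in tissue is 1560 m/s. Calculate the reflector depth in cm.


depth = c * t / 2
t = 115 us = 1.1500e-04 s
depth = 1560 * 1.1500e-04 / 2
depth = 0.0897 m = 8.97 cm


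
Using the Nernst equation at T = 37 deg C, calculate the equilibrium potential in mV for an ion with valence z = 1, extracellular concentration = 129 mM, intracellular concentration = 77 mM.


E = (RT/(zF)) * ln(C_out/C_in)
T = 37 + 273.15 = 310.15 K
E = (8.314 * 310.15 / (1 * 96485)) * ln(129/77)
E = 13.79 mV


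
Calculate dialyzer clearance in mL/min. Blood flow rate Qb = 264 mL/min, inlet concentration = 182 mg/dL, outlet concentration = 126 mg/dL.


K = Qb * (Cb_in - Cb_out) / Cb_in
K = 264 * (182 - 126) / 182
K = 81.23 mL/min


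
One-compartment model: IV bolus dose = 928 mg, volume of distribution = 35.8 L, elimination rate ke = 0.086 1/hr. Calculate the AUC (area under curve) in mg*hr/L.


C0 = Dose/Vd = 928/35.8 = 25.9218 mg/L
AUC = C0/ke = 25.9218/0.086
AUC = 301.4 mg*hr/L


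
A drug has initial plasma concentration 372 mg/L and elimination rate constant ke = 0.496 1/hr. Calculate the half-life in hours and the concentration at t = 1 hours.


t_half = ln(2) / ke = 0.693147 / 0.496 = 1.397 hr
C(t) = C0 * exp(-ke*t) = 372 * exp(-0.496*1)
C(1) = 226.5 mg/L


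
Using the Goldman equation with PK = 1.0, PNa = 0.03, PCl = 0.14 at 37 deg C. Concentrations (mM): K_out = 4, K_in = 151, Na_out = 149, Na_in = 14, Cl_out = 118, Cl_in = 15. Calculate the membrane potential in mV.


Vm = (RT/F)*ln((PK*Ko + PNa*Nao + PCl*Cli)/(PK*Ki + PNa*Nai + PCl*Clo))
Numer = 10.57, Denom = 167.94
Vm = -73.91 mV


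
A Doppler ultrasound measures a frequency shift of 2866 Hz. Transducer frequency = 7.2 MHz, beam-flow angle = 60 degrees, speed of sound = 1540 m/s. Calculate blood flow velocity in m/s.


v = fd * c / (2 * f0 * cos(theta))
v = 2866 * 1540 / (2 * 7.2000e+06 * cos(60))
v = 0.613 m/s


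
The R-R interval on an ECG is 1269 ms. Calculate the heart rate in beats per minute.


HR = 60 / RR_interval(s)
RR = 1269 ms = 1.269 s
HR = 60 / 1.269 = 47.28 bpm


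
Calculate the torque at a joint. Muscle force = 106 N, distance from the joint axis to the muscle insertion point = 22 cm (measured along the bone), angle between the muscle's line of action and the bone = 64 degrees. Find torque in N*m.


Torque = F * d * sin(theta)   (moment arm = d*sin(theta))
d = 22 cm = 0.22 m
Torque = 106 * 0.22 * sin(64)
Torque = 20.96 N*m


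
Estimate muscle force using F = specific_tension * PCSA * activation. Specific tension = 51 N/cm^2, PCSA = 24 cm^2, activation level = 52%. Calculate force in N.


F = sigma * PCSA * activation
F = 51 * 24 * 0.52
F = 636.5 N


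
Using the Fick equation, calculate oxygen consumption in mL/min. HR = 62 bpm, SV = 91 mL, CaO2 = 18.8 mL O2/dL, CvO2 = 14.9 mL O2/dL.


CO = HR*SV = 62*91/1000 = 5.642 L/min
a-v O2 diff = 18.8 - 14.9 = 3.9 mL/dL
VO2 = CO * (CaO2-CvO2) * 10 dL/L
VO2 = 5.642 * 3.9 * 10
VO2 = 220 mL/min


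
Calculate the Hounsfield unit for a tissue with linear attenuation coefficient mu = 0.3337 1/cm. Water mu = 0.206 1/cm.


HU = ((mu_tissue - mu_water) / mu_water) * 1000
HU = ((0.3337 - 0.206) / 0.206) * 1000
HU = 619.9


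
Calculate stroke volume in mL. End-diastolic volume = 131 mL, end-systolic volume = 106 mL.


SV = EDV - ESV
SV = 131 - 106
SV = 25 mL


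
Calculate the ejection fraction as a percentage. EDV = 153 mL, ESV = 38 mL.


SV = EDV - ESV = 153 - 38 = 115 mL
EF = SV/EDV * 100 = 115/153 * 100
EF = 75.16%


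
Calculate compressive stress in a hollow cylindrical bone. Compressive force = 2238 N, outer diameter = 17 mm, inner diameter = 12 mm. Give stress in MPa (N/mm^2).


A = pi*(r_o^2 - r_i^2)
r_o = 8.5 mm, r_i = 6 mm
A = 113.883 mm^2
sigma = F/A = 2238 / 113.883
sigma = 19.65 MPa


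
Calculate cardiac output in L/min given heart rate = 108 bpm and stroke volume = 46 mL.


CO = HR * SV
CO = 108 * 46 / 1000
CO = 4.968 L/min


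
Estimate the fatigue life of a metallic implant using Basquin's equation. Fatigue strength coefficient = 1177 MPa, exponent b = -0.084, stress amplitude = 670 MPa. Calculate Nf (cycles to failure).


sigma_a = sigma_f' * (2Nf)^b
2Nf = (sigma_a/sigma_f')^(1/b)
2Nf = (670/1177)^(1/-0.084)
2Nf = 818.68155
Nf = 409.3


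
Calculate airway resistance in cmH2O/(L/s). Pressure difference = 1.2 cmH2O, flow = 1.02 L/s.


R = dP / flow
R = 1.2 / 1.02
R = 1.176 cmH2O/(L/s)


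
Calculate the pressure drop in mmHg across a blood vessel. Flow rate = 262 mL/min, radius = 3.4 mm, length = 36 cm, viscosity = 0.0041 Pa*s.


dP = 8*mu*L*Q / (pi*r^4)
Q = 262 mL/min = 4.36667e-06 m^3/s
dP = 122.818 Pa = 122.818 / 133.322 mmHg = 0.9212 mmHg


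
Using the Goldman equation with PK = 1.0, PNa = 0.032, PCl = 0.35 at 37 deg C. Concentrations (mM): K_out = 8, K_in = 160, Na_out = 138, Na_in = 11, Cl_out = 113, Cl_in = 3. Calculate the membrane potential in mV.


Vm = (RT/F)*ln((PK*Ko + PNa*Nao + PCl*Cli)/(PK*Ki + PNa*Nai + PCl*Clo))
Numer = 13.466, Denom = 199.902
Vm = -72.1 mV


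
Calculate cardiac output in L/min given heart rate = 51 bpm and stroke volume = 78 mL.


CO = HR * SV
CO = 51 * 78 / 1000
CO = 3.978 L/min


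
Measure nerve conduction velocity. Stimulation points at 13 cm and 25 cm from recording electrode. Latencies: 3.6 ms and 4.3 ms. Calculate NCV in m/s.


Distance = (25 - 13) / 100 = 0.12 m
dt = (4.3 - 3.6) / 1000 = 7.0000e-04 s
NCV = dist / dt = 171.4 m/s


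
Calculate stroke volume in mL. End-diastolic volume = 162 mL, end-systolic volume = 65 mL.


SV = EDV - ESV
SV = 162 - 65
SV = 97 mL


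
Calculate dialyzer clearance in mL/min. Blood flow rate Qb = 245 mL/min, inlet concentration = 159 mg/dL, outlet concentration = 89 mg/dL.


K = Qb * (Cb_in - Cb_out) / Cb_in
K = 245 * (159 - 89) / 159
K = 107.9 mL/min


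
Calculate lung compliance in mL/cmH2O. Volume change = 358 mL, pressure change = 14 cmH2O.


C = dV / dP
C = 358 / 14
C = 25.57 mL/cmH2O


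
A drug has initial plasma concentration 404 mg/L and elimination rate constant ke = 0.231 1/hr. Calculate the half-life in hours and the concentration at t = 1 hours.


t_half = ln(2) / ke = 0.693147 / 0.231 = 3.001 hr
C(t) = C0 * exp(-ke*t) = 404 * exp(-0.231*1)
C(1) = 320.7 mg/L


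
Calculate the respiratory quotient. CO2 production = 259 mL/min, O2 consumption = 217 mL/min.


RQ = VCO2 / VO2
RQ = 259 / 217
RQ = 1.194


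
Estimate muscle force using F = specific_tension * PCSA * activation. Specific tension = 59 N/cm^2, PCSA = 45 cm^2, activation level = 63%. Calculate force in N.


F = sigma * PCSA * activation
F = 59 * 45 * 0.63
F = 1673 N


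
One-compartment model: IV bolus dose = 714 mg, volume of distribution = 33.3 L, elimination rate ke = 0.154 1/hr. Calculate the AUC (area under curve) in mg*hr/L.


C0 = Dose/Vd = 714/33.3 = 21.4414 mg/L
AUC = C0/ke = 21.4414/0.154
AUC = 139.2 mg*hr/L


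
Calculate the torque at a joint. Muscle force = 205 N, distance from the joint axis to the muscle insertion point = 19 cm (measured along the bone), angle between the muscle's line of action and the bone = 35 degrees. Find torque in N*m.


Torque = F * d * sin(theta)   (moment arm = d*sin(theta))
d = 19 cm = 0.19 m
Torque = 205 * 0.19 * sin(35)
Torque = 22.34 N*m


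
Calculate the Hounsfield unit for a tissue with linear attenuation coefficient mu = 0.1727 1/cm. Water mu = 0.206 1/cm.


HU = ((mu_tissue - mu_water) / mu_water) * 1000
HU = ((0.1727 - 0.206) / 0.206) * 1000
HU = -161.7


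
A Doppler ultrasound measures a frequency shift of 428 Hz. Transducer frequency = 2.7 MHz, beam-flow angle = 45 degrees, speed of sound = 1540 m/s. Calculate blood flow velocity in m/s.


v = fd * c / (2 * f0 * cos(theta))
v = 428 * 1540 / (2 * 2.7000e+06 * cos(45))
v = 0.1726 m/s


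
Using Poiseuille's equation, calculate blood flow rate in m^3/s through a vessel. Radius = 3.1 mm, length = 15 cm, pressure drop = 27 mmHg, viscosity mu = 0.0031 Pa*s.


Q = pi*r^4*dP / (8*mu*L)
r = 0.0031 m, L = 0.15 m
dP = 27 mmHg = 3599.694 Pa
Q = 2.8075e-04 m^3/s


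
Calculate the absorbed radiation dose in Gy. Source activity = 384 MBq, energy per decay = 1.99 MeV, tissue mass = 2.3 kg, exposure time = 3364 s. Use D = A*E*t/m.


A = 384 MBq = 3.8400e+08 Bq
E = 1.99 MeV = 3.18798e-13 J
D = A*E*t/m = 3.8400e+08*3.18798e-13*3364/2.3
D = 0.1791 Gy


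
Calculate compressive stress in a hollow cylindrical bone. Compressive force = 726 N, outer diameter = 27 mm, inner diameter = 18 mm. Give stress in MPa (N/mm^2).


A = pi*(r_o^2 - r_i^2)
r_o = 13.5 mm, r_i = 9 mm
A = 318.086 mm^2
sigma = F/A = 726 / 318.086
sigma = 2.282 MPa


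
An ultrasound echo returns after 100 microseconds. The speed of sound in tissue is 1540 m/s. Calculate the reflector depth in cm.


depth = c * t / 2
t = 100 us = 1.0000e-04 s
depth = 1540 * 1.0000e-04 / 2
depth = 0.077 m = 7.7 cm


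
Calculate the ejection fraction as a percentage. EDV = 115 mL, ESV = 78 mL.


SV = EDV - ESV = 115 - 78 = 37 mL
EF = SV/EDV * 100 = 37/115 * 100
EF = 32.17%


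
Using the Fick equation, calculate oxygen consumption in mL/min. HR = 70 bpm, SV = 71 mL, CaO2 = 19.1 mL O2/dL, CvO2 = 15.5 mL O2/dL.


CO = HR*SV = 70*71/1000 = 4.97 L/min
a-v O2 diff = 19.1 - 15.5 = 3.6 mL/dL
VO2 = CO * (CaO2-CvO2) * 10 dL/L
VO2 = 4.97 * 3.6 * 10
VO2 = 178.9 mL/min


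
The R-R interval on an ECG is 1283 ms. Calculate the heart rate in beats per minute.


HR = 60 / RR_interval(s)
RR = 1283 ms = 1.283 s
HR = 60 / 1.283 = 46.77 bpm


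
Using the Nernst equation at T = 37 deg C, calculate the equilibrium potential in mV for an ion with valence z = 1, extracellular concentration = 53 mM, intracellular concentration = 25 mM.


E = (RT/(zF)) * ln(C_out/C_in)
T = 37 + 273.15 = 310.15 K
E = (8.314 * 310.15 / (1 * 96485)) * ln(53/25)
E = 20.08 mV


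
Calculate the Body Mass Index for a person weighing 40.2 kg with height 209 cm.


BMI = weight / height^2
height = 209 cm = 2.09 m
BMI = 40.2 / 2.09^2
BMI = 9.203 kg/m^2


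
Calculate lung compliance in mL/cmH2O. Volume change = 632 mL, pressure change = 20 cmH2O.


C = dV / dP
C = 632 / 20
C = 31.6 mL/cmH2O


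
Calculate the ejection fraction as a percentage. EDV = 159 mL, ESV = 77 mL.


SV = EDV - ESV = 159 - 77 = 82 mL
EF = SV/EDV * 100 = 82/159 * 100
EF = 51.57%


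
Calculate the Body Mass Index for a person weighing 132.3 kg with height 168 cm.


BMI = weight / height^2
height = 168 cm = 1.68 m
BMI = 132.3 / 1.68^2
BMI = 46.88 kg/m^2


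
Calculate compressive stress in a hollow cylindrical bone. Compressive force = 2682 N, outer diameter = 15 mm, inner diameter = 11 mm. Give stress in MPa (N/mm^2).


A = pi*(r_o^2 - r_i^2)
r_o = 7.5 mm, r_i = 5.5 mm
A = 81.6814 mm^2
sigma = F/A = 2682 / 81.6814
sigma = 32.83 MPa


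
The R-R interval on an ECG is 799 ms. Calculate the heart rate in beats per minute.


HR = 60 / RR_interval(s)
RR = 799 ms = 0.799 s
HR = 60 / 0.799 = 75.09 bpm


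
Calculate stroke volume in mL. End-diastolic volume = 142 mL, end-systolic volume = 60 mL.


SV = EDV - ESV
SV = 142 - 60
SV = 82 mL


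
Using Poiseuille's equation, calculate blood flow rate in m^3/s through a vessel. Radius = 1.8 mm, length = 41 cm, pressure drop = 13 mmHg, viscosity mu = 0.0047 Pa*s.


Q = pi*r^4*dP / (8*mu*L)
r = 0.0018 m, L = 0.41 m
dP = 13 mmHg = 1733.186 Pa
Q = 3.7078e-06 m^3/s


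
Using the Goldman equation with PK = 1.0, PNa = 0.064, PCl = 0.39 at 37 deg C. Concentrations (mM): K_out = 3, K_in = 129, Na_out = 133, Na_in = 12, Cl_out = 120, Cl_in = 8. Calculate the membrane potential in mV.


Vm = (RT/F)*ln((PK*Ko + PNa*Nao + PCl*Cli)/(PK*Ki + PNa*Nai + PCl*Clo))
Numer = 14.632, Denom = 176.568
Vm = -66.56 mV


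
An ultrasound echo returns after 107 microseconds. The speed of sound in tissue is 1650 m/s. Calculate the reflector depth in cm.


depth = c * t / 2
t = 107 us = 1.0700e-04 s
depth = 1650 * 1.0700e-04 / 2
depth = 0.088275 m = 8.8275 cm


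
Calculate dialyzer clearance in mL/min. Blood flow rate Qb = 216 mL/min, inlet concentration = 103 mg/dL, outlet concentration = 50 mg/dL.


K = Qb * (Cb_in - Cb_out) / Cb_in
K = 216 * (103 - 50) / 103
K = 111.1 mL/min


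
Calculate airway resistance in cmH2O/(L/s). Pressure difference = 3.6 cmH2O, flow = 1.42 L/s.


R = dP / flow
R = 3.6 / 1.42
R = 2.535 cmH2O/(L/s)


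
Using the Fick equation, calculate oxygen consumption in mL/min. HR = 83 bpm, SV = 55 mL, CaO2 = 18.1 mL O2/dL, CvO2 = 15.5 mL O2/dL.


CO = HR*SV = 83*55/1000 = 4.565 L/min
a-v O2 diff = 18.1 - 15.5 = 2.6 mL/dL
VO2 = CO * (CaO2-CvO2) * 10 dL/L
VO2 = 4.565 * 2.6 * 10
VO2 = 118.7 mL/min


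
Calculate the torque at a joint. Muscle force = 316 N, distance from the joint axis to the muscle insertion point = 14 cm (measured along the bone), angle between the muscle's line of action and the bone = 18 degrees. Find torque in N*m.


Torque = F * d * sin(theta)   (moment arm = d*sin(theta))
d = 14 cm = 0.14 m
Torque = 316 * 0.14 * sin(18)
Torque = 13.67 N*m


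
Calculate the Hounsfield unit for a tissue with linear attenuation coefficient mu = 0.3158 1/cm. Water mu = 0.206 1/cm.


HU = ((mu_tissue - mu_water) / mu_water) * 1000
HU = ((0.3158 - 0.206) / 0.206) * 1000
HU = 533


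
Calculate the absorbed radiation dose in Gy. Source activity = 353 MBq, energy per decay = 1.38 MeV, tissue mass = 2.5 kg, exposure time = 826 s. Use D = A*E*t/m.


A = 353 MBq = 3.5300e+08 Bq
E = 1.38 MeV = 2.21076e-13 J
D = A*E*t/m = 3.5300e+08*2.21076e-13*826/2.5
D = 0.02578 Gy
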